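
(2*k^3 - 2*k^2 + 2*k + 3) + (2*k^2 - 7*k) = 2*k^3 - 5*k + 3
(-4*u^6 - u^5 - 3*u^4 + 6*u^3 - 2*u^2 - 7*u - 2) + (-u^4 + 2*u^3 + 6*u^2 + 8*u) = -4*u^6 - u^5 - 4*u^4 + 8*u^3 + 4*u^2 + u - 2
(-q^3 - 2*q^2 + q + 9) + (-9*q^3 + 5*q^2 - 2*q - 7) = -10*q^3 + 3*q^2 - q + 2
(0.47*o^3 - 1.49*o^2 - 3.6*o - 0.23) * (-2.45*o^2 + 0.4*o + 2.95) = -1.1515*o^5 + 3.8385*o^4 + 9.6105*o^3 - 5.272*o^2 - 10.712*o - 0.6785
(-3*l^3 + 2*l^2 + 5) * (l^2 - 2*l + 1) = -3*l^5 + 8*l^4 - 7*l^3 + 7*l^2 - 10*l + 5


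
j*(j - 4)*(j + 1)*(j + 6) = j^4 + 3*j^3 - 22*j^2 - 24*j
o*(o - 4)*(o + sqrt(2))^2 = o^4 - 4*o^3 + 2*sqrt(2)*o^3 - 8*sqrt(2)*o^2 + 2*o^2 - 8*o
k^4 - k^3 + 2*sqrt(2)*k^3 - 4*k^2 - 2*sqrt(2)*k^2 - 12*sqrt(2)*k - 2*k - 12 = (k - 3)*(k + 2)*(k + sqrt(2))^2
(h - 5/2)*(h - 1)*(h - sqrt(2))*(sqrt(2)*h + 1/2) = sqrt(2)*h^4 - 7*sqrt(2)*h^3/2 - 3*h^3/2 + 2*sqrt(2)*h^2 + 21*h^2/4 - 15*h/4 + 7*sqrt(2)*h/4 - 5*sqrt(2)/4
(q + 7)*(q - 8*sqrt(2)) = q^2 - 8*sqrt(2)*q + 7*q - 56*sqrt(2)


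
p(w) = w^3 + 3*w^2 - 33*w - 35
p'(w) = 3*w^2 + 6*w - 33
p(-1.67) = 23.82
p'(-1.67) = -34.65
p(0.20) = -41.47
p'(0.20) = -31.68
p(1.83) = -79.21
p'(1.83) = -11.97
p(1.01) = -64.24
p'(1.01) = -23.88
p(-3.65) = 76.79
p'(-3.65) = -14.93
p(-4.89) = 81.18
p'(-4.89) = 9.40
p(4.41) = -36.42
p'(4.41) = 51.80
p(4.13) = -49.67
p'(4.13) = 42.95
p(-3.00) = 64.00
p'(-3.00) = -24.00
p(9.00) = 640.00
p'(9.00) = 264.00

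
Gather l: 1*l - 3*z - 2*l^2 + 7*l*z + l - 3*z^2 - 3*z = -2*l^2 + l*(7*z + 2) - 3*z^2 - 6*z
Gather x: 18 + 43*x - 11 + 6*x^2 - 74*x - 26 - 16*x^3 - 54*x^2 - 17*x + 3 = -16*x^3 - 48*x^2 - 48*x - 16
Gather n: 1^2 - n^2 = 1 - n^2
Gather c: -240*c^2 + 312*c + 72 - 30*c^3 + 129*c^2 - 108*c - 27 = -30*c^3 - 111*c^2 + 204*c + 45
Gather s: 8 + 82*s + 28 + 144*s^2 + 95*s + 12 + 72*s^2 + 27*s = 216*s^2 + 204*s + 48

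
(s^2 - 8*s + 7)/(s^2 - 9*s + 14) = (s - 1)/(s - 2)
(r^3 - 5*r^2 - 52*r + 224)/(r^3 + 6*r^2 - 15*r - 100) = (r^2 - r - 56)/(r^2 + 10*r + 25)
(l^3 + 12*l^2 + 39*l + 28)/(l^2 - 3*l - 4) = (l^2 + 11*l + 28)/(l - 4)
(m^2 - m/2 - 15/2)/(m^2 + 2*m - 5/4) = 2*(m - 3)/(2*m - 1)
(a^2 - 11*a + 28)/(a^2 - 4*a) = (a - 7)/a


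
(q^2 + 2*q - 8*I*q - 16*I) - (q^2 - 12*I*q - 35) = 2*q + 4*I*q + 35 - 16*I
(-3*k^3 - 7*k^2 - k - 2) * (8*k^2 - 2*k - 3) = -24*k^5 - 50*k^4 + 15*k^3 + 7*k^2 + 7*k + 6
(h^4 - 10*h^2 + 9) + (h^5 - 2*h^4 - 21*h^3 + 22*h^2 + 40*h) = h^5 - h^4 - 21*h^3 + 12*h^2 + 40*h + 9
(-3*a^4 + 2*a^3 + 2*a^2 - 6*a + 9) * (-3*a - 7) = 9*a^5 + 15*a^4 - 20*a^3 + 4*a^2 + 15*a - 63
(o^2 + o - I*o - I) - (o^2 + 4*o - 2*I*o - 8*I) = -3*o + I*o + 7*I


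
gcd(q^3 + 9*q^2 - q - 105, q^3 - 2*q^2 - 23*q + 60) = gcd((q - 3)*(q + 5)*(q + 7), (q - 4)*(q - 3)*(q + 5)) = q^2 + 2*q - 15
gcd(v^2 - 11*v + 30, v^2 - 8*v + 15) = v - 5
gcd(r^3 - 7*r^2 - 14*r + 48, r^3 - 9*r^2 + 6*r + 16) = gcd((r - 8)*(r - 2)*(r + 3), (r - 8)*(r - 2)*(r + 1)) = r^2 - 10*r + 16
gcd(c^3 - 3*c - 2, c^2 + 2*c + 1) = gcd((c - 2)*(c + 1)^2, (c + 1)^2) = c^2 + 2*c + 1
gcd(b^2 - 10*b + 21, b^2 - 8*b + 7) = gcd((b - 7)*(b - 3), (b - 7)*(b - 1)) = b - 7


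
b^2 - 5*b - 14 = (b - 7)*(b + 2)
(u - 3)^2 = u^2 - 6*u + 9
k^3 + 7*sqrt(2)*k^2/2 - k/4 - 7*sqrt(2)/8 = (k - 1/2)*(k + 1/2)*(k + 7*sqrt(2)/2)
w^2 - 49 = (w - 7)*(w + 7)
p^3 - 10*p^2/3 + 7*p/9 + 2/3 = (p - 3)*(p - 2/3)*(p + 1/3)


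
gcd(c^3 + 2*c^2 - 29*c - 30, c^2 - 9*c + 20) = c - 5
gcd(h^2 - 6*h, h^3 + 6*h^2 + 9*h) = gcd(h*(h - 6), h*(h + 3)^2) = h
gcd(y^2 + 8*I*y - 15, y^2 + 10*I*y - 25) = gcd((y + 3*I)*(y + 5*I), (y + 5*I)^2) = y + 5*I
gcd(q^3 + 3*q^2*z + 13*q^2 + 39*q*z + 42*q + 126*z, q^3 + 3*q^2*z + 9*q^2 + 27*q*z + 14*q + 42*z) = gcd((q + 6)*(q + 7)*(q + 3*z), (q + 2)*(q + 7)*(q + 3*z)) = q^2 + 3*q*z + 7*q + 21*z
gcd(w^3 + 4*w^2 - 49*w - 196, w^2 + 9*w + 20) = w + 4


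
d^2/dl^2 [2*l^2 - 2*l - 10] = 4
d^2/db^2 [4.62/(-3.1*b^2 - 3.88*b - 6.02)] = (88.7964*b^2 + 111.13872*b - 4.62*(6.2*b + 3.88)*(12.4*b + 7.76) + 172.43688)/(3.1*b^2 + 3.88*b + 6.02)^3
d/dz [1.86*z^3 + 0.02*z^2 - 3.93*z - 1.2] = 5.58*z^2 + 0.04*z - 3.93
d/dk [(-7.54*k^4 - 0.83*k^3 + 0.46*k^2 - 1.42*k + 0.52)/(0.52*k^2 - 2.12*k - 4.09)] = (-7.8416*k^5 + 47.5228*k^4 + 126.8736*k^3 + 9.9473*k^2 - 4.3036*k + 6.9102)/(0.2704*k^4 - 2.2048*k^3 + 0.240800000000001*k^2 + 17.3416*k + 16.7281)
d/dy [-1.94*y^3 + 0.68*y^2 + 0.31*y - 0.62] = -5.82*y^2 + 1.36*y + 0.31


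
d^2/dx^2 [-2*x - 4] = 0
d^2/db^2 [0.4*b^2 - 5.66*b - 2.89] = 0.800000000000000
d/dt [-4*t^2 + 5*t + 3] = 5 - 8*t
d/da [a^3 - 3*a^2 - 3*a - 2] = 3*a^2 - 6*a - 3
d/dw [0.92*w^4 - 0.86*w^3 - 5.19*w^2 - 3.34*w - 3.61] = 3.68*w^3 - 2.58*w^2 - 10.38*w - 3.34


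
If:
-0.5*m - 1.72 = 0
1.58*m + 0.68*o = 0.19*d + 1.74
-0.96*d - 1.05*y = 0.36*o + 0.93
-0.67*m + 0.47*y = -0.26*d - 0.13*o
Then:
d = 8.74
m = -3.44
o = 12.99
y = -13.33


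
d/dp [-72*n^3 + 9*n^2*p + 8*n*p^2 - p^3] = 9*n^2 + 16*n*p - 3*p^2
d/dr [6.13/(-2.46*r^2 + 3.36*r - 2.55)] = (30.1596*r - 20.5968)/(2.46*r^2 - 3.36*r + 2.55)^2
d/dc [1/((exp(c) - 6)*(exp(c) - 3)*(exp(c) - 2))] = (-(exp(c) - 6)*(exp(c) - 3) - (exp(c) - 6)*(exp(c) - 2) - (exp(c) - 3)*(exp(c) - 2))*exp(c)/((exp(c) - 6)^2*(exp(c) - 3)^2*(exp(c) - 2)^2)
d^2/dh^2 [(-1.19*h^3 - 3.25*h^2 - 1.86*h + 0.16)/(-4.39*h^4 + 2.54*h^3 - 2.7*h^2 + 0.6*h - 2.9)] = (45.867598*h^9 + 375.80595*h^8 + 128.086152*h^7 - 368.417196*h^6 - 13.9505039999998*h^5 - 1011.213072*h^4 - 104.99704*h^3 + 15.2826*h^2 - 32.85156*h + 63.5282)/(84.604519*h^12 - 146.853402*h^11 + 241.071582*h^10 - 231.716564*h^9 + 356.07669*h^8 - 303.85392*h^7 + 311.48412*h^6 - 181.026*h^5 + 203.6163*h^4 - 92.4882*h^3 + 71.253*h^2 - 15.138*h + 24.389)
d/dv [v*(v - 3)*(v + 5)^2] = 4*v^3 + 21*v^2 - 10*v - 75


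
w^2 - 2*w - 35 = (w - 7)*(w + 5)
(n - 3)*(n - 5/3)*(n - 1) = n^3 - 17*n^2/3 + 29*n/3 - 5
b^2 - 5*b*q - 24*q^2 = (b - 8*q)*(b + 3*q)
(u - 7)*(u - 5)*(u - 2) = u^3 - 14*u^2 + 59*u - 70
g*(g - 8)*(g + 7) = g^3 - g^2 - 56*g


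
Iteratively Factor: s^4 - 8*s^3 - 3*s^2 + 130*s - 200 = (s - 2)*(s^3 - 6*s^2 - 15*s + 100) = (s - 2)*(s + 4)*(s^2 - 10*s + 25) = (s - 5)*(s - 2)*(s + 4)*(s - 5)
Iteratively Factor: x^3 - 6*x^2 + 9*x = (x)*(x^2 - 6*x + 9) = x*(x - 3)*(x - 3)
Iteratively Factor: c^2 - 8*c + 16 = (c - 4)*(c - 4)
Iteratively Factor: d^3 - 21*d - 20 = (d - 5)*(d^2 + 5*d + 4) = (d - 5)*(d + 4)*(d + 1)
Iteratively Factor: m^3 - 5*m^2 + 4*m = (m - 4)*(m^2 - m) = (m - 4)*(m - 1)*(m)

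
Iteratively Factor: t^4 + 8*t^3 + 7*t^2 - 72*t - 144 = (t - 3)*(t^3 + 11*t^2 + 40*t + 48) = (t - 3)*(t + 3)*(t^2 + 8*t + 16) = (t - 3)*(t + 3)*(t + 4)*(t + 4)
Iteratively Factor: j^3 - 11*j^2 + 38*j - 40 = (j - 5)*(j^2 - 6*j + 8) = (j - 5)*(j - 4)*(j - 2)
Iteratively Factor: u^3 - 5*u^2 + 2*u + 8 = (u + 1)*(u^2 - 6*u + 8) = (u - 4)*(u + 1)*(u - 2)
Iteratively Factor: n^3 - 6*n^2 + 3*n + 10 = (n + 1)*(n^2 - 7*n + 10) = (n - 2)*(n + 1)*(n - 5)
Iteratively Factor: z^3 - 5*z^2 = (z)*(z^2 - 5*z) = z^2*(z - 5)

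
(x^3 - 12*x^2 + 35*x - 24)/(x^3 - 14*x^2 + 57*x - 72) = (x - 1)/(x - 3)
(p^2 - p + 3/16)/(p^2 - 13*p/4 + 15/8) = (4*p - 1)/(2*(2*p - 5))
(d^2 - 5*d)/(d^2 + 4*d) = (d - 5)/(d + 4)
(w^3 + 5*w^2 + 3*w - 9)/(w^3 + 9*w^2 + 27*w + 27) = (w - 1)/(w + 3)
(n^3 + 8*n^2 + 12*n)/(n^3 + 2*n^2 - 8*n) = (n^2 + 8*n + 12)/(n^2 + 2*n - 8)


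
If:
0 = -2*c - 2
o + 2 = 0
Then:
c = -1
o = -2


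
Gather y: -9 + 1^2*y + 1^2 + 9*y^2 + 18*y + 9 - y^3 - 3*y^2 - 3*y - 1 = -y^3 + 6*y^2 + 16*y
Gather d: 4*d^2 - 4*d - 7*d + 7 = 4*d^2 - 11*d + 7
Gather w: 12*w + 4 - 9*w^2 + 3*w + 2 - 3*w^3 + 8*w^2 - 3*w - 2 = -3*w^3 - w^2 + 12*w + 4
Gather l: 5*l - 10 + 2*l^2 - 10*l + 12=2*l^2 - 5*l + 2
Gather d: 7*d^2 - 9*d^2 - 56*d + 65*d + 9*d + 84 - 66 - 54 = -2*d^2 + 18*d - 36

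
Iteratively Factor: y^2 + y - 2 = (y - 1)*(y + 2)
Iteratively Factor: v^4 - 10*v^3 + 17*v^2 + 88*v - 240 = (v - 4)*(v^3 - 6*v^2 - 7*v + 60) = (v - 5)*(v - 4)*(v^2 - v - 12) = (v - 5)*(v - 4)*(v + 3)*(v - 4)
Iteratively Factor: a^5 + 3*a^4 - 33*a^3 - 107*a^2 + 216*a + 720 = (a + 4)*(a^4 - a^3 - 29*a^2 + 9*a + 180) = (a - 3)*(a + 4)*(a^3 + 2*a^2 - 23*a - 60) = (a - 5)*(a - 3)*(a + 4)*(a^2 + 7*a + 12) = (a - 5)*(a - 3)*(a + 4)^2*(a + 3)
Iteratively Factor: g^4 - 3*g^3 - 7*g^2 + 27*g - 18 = (g - 2)*(g^3 - g^2 - 9*g + 9) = (g - 3)*(g - 2)*(g^2 + 2*g - 3) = (g - 3)*(g - 2)*(g + 3)*(g - 1)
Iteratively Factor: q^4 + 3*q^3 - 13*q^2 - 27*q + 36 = (q - 3)*(q^3 + 6*q^2 + 5*q - 12) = (q - 3)*(q + 3)*(q^2 + 3*q - 4) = (q - 3)*(q + 3)*(q + 4)*(q - 1)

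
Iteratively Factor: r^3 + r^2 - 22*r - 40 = (r + 4)*(r^2 - 3*r - 10) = (r - 5)*(r + 4)*(r + 2)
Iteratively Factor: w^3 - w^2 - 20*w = (w - 5)*(w^2 + 4*w) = w*(w - 5)*(w + 4)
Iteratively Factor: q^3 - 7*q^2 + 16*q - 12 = (q - 2)*(q^2 - 5*q + 6) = (q - 2)^2*(q - 3)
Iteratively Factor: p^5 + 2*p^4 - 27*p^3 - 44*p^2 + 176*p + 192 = (p - 4)*(p^4 + 6*p^3 - 3*p^2 - 56*p - 48) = (p - 4)*(p + 4)*(p^3 + 2*p^2 - 11*p - 12) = (p - 4)*(p + 4)^2*(p^2 - 2*p - 3) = (p - 4)*(p + 1)*(p + 4)^2*(p - 3)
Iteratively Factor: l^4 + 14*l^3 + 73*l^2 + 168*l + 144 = (l + 4)*(l^3 + 10*l^2 + 33*l + 36) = (l + 4)^2*(l^2 + 6*l + 9) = (l + 3)*(l + 4)^2*(l + 3)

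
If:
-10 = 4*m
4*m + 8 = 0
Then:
No Solution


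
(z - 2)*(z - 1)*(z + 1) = z^3 - 2*z^2 - z + 2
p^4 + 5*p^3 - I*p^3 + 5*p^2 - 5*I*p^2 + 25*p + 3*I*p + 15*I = (p + 5)*(p - 3*I)*(p + I)^2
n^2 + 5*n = n*(n + 5)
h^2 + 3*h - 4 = (h - 1)*(h + 4)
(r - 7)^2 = r^2 - 14*r + 49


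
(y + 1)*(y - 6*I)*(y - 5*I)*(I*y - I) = I*y^4 + 11*y^3 - 31*I*y^2 - 11*y + 30*I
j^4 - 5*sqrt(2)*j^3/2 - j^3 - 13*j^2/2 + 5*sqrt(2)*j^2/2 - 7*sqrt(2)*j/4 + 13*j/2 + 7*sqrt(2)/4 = (j - 1)*(j - 7*sqrt(2)/2)*(j + sqrt(2)/2)^2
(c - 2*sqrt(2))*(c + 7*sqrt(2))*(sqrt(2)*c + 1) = sqrt(2)*c^3 + 11*c^2 - 23*sqrt(2)*c - 28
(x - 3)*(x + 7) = x^2 + 4*x - 21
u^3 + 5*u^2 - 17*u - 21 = (u - 3)*(u + 1)*(u + 7)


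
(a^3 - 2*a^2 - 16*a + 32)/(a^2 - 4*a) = a + 2 - 8/a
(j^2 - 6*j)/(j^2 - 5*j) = (j - 6)/(j - 5)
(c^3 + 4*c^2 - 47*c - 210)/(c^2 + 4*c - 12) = (c^2 - 2*c - 35)/(c - 2)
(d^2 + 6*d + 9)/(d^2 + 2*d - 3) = (d + 3)/(d - 1)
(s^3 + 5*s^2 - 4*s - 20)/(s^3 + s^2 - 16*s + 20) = (s + 2)/(s - 2)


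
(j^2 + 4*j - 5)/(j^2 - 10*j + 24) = (j^2 + 4*j - 5)/(j^2 - 10*j + 24)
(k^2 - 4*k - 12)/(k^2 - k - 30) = (k + 2)/(k + 5)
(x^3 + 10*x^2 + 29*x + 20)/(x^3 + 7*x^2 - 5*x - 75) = (x^2 + 5*x + 4)/(x^2 + 2*x - 15)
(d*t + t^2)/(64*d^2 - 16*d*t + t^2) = t*(d + t)/(64*d^2 - 16*d*t + t^2)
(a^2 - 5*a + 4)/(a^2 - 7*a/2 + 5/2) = 2*(a - 4)/(2*a - 5)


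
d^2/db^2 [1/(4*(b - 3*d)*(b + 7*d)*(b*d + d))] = ((b + 1)^2*(b - 3*d)^2 + (b + 1)^2*(b - 3*d)*(b + 7*d) + (b + 1)^2*(b + 7*d)^2 + (b + 1)*(b - 3*d)^2*(b + 7*d) + (b + 1)*(b - 3*d)*(b + 7*d)^2 + (b - 3*d)^2*(b + 7*d)^2)/(2*d*(b + 1)^3*(b - 3*d)^3*(b + 7*d)^3)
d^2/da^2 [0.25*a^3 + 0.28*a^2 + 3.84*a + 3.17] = 1.5*a + 0.56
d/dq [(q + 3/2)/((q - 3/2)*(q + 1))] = (-4*q^2 - 12*q - 3)/(4*q^4 - 4*q^3 - 11*q^2 + 6*q + 9)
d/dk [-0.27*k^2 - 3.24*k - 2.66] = -0.54*k - 3.24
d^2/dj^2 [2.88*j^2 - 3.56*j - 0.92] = 5.76000000000000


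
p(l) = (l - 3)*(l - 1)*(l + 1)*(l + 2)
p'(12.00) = 6313.00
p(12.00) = 18018.00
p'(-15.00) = -13964.00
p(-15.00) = 52416.00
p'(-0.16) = 3.15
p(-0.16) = 5.67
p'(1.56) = -12.96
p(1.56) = -7.35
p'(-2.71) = -62.70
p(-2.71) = 25.72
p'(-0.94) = 8.19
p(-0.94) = 0.49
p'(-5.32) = -611.70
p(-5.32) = 754.16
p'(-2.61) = -54.01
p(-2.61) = 19.89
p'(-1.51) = 1.53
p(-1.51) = -2.83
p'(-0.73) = 8.07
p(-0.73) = 2.21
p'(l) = (l - 3)*(l - 1)*(l + 1) + (l - 3)*(l - 1)*(l + 2) + (l - 3)*(l + 1)*(l + 2) + (l - 1)*(l + 1)*(l + 2)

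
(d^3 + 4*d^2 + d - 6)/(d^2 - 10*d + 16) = (d^3 + 4*d^2 + d - 6)/(d^2 - 10*d + 16)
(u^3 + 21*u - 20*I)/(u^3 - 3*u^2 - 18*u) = (-u^3 - 21*u + 20*I)/(u*(-u^2 + 3*u + 18))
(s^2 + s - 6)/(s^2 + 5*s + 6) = (s - 2)/(s + 2)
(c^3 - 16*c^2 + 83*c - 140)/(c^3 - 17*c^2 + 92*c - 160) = (c - 7)/(c - 8)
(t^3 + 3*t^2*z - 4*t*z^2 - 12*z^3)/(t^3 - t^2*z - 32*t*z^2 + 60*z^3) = (-t^2 - 5*t*z - 6*z^2)/(-t^2 - t*z + 30*z^2)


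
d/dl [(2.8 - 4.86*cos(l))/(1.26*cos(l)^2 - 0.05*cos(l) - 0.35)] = (-6.1236*cos(l)^2 + 7.056*cos(l) - 1.841)*sin(l)/(1.5876*cos(l)^4 - 0.126*cos(l)^3 - 0.8795*cos(l)^2 + 0.035*cos(l) + 0.1225)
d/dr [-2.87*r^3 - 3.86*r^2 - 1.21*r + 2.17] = -8.61*r^2 - 7.72*r - 1.21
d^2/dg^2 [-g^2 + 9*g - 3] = -2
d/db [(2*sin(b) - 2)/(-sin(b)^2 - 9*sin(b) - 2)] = 2*(sin(b)^2 - 2*sin(b) - 11)*cos(b)/(sin(b)^2 + 9*sin(b) + 2)^2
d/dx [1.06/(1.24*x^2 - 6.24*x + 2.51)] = (6.6144 - 2.6288*x)/(1.24*x^2 - 6.24*x + 2.51)^2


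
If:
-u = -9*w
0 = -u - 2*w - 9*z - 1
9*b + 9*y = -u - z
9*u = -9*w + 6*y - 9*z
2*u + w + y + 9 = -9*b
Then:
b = -21011/15246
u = 846/847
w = 94/847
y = 2193/1694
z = -19/77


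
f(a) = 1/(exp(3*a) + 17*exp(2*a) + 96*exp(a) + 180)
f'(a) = (-3*exp(3*a) - 34*exp(2*a) - 96*exp(a))/(exp(3*a) + 17*exp(2*a) + 96*exp(a) + 180)^2 = (-3*exp(2*a) - 34*exp(a) - 96)*exp(a)/(exp(3*a) + 17*exp(2*a) + 96*exp(a) + 180)^2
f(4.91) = 0.00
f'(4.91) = -0.00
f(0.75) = 0.00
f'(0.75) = -0.00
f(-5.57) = 0.01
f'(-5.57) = -0.00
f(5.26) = 0.00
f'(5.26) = -0.00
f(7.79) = 0.00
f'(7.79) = -0.00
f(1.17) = 0.00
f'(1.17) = -0.00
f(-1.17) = 0.00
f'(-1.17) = -0.00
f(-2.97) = 0.01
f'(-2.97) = -0.00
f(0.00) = 0.00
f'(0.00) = 0.00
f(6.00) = 0.00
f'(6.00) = 0.00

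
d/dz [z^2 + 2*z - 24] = 2*z + 2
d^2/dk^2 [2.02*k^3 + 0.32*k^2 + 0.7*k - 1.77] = 12.12*k + 0.64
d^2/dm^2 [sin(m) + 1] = -sin(m)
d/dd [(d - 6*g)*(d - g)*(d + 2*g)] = 3*d^2 - 10*d*g - 8*g^2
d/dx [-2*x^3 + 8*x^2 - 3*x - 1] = -6*x^2 + 16*x - 3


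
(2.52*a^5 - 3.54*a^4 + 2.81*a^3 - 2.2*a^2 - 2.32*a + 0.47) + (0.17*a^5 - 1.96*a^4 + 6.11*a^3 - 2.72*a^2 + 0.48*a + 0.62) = 2.69*a^5 - 5.5*a^4 + 8.92*a^3 - 4.92*a^2 - 1.84*a + 1.09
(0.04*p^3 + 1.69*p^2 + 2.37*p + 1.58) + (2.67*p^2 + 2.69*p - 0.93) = 0.04*p^3 + 4.36*p^2 + 5.06*p + 0.65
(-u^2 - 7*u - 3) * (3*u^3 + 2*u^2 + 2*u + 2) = -3*u^5 - 23*u^4 - 25*u^3 - 22*u^2 - 20*u - 6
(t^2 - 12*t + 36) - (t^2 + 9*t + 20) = 16 - 21*t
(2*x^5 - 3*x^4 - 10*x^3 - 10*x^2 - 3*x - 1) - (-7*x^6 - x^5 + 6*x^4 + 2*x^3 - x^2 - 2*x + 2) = 7*x^6 + 3*x^5 - 9*x^4 - 12*x^3 - 9*x^2 - x - 3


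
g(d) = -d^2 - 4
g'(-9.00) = 18.00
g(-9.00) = -85.00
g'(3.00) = -6.00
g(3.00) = -13.00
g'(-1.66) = 3.32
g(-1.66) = -6.76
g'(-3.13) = 6.26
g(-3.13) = -13.80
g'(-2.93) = 5.86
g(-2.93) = -12.58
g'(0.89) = -1.78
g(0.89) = -4.79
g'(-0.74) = 1.48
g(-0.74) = -4.55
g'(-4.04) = 8.08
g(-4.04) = -20.32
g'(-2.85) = 5.70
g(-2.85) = -12.12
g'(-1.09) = 2.18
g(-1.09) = -5.19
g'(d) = -2*d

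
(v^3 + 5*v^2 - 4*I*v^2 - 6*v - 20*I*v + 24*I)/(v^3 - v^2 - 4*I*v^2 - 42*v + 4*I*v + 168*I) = (v - 1)/(v - 7)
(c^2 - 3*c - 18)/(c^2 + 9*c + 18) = (c - 6)/(c + 6)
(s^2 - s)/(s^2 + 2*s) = (s - 1)/(s + 2)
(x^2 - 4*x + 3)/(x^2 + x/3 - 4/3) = 3*(x - 3)/(3*x + 4)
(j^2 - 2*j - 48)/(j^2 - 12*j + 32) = (j + 6)/(j - 4)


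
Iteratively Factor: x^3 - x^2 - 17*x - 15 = (x + 3)*(x^2 - 4*x - 5) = (x + 1)*(x + 3)*(x - 5)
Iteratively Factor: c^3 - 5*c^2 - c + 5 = (c + 1)*(c^2 - 6*c + 5) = (c - 1)*(c + 1)*(c - 5)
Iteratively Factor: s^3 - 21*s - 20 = (s + 1)*(s^2 - s - 20) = (s + 1)*(s + 4)*(s - 5)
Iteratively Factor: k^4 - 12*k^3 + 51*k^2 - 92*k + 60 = (k - 5)*(k^3 - 7*k^2 + 16*k - 12) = (k - 5)*(k - 3)*(k^2 - 4*k + 4) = (k - 5)*(k - 3)*(k - 2)*(k - 2)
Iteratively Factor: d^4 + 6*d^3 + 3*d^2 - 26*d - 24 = (d + 1)*(d^3 + 5*d^2 - 2*d - 24) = (d + 1)*(d + 3)*(d^2 + 2*d - 8) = (d - 2)*(d + 1)*(d + 3)*(d + 4)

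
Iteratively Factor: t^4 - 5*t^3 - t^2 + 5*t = (t - 1)*(t^3 - 4*t^2 - 5*t) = (t - 1)*(t + 1)*(t^2 - 5*t) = (t - 5)*(t - 1)*(t + 1)*(t)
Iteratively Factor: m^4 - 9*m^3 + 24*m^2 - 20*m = (m)*(m^3 - 9*m^2 + 24*m - 20) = m*(m - 2)*(m^2 - 7*m + 10) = m*(m - 2)^2*(m - 5)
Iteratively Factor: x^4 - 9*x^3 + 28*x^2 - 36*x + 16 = (x - 1)*(x^3 - 8*x^2 + 20*x - 16) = (x - 4)*(x - 1)*(x^2 - 4*x + 4) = (x - 4)*(x - 2)*(x - 1)*(x - 2)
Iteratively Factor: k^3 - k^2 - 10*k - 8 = (k - 4)*(k^2 + 3*k + 2) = (k - 4)*(k + 1)*(k + 2)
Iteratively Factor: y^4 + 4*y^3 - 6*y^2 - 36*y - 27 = (y + 1)*(y^3 + 3*y^2 - 9*y - 27) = (y + 1)*(y + 3)*(y^2 - 9) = (y + 1)*(y + 3)^2*(y - 3)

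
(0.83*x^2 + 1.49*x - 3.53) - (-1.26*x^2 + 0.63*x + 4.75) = 2.09*x^2 + 0.86*x - 8.28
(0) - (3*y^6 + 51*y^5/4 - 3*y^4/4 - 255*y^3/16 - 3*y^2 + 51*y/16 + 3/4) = -3*y^6 - 51*y^5/4 + 3*y^4/4 + 255*y^3/16 + 3*y^2 - 51*y/16 - 3/4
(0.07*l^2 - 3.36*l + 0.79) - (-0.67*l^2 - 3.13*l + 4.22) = 0.74*l^2 - 0.23*l - 3.43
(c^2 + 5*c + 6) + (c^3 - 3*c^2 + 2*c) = c^3 - 2*c^2 + 7*c + 6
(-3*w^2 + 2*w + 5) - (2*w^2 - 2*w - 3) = -5*w^2 + 4*w + 8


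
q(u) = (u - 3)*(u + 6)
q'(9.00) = 21.00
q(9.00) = 90.00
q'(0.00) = 3.00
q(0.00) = -18.00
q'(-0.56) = 1.88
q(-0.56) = -19.37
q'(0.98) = 4.96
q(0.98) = -14.10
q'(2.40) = 7.80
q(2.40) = -5.04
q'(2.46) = 7.92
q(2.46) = -4.57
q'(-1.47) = 0.06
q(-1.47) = -20.25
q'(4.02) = 11.04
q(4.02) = 10.22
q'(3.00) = 9.00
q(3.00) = 0.00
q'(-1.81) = -0.62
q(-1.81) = -20.15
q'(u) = 2*u + 3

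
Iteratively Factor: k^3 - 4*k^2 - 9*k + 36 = (k - 3)*(k^2 - k - 12) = (k - 4)*(k - 3)*(k + 3)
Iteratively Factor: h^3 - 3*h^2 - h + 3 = (h - 1)*(h^2 - 2*h - 3) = (h - 3)*(h - 1)*(h + 1)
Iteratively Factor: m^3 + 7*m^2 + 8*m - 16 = (m + 4)*(m^2 + 3*m - 4) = (m - 1)*(m + 4)*(m + 4)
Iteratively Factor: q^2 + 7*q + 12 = (q + 4)*(q + 3)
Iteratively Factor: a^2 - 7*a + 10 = (a - 2)*(a - 5)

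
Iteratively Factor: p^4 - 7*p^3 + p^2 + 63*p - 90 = (p - 3)*(p^3 - 4*p^2 - 11*p + 30) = (p - 3)*(p - 2)*(p^2 - 2*p - 15) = (p - 5)*(p - 3)*(p - 2)*(p + 3)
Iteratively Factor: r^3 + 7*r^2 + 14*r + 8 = (r + 1)*(r^2 + 6*r + 8) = (r + 1)*(r + 2)*(r + 4)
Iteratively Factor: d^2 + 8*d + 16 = (d + 4)*(d + 4)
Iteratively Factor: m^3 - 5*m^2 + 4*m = (m - 1)*(m^2 - 4*m) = (m - 4)*(m - 1)*(m)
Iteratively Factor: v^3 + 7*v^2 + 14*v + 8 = (v + 1)*(v^2 + 6*v + 8) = (v + 1)*(v + 2)*(v + 4)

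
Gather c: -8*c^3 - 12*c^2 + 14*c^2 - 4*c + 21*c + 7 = -8*c^3 + 2*c^2 + 17*c + 7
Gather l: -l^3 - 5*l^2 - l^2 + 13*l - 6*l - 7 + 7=-l^3 - 6*l^2 + 7*l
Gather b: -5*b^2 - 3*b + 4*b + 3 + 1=-5*b^2 + b + 4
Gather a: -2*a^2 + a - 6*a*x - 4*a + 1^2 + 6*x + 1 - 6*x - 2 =-2*a^2 + a*(-6*x - 3)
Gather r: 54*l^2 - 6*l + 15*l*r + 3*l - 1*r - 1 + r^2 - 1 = 54*l^2 - 3*l + r^2 + r*(15*l - 1) - 2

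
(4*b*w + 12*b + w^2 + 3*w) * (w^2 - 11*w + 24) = 4*b*w^3 - 32*b*w^2 - 36*b*w + 288*b + w^4 - 8*w^3 - 9*w^2 + 72*w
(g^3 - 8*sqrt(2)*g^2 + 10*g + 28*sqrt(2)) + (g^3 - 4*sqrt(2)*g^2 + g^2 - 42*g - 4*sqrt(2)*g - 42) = 2*g^3 - 12*sqrt(2)*g^2 + g^2 - 32*g - 4*sqrt(2)*g - 42 + 28*sqrt(2)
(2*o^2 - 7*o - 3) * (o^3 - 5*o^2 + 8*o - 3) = 2*o^5 - 17*o^4 + 48*o^3 - 47*o^2 - 3*o + 9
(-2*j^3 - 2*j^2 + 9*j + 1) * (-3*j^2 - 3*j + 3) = 6*j^5 + 12*j^4 - 27*j^3 - 36*j^2 + 24*j + 3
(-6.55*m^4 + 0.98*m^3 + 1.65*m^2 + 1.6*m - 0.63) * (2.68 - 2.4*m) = 15.72*m^5 - 19.906*m^4 - 1.3336*m^3 + 0.582*m^2 + 5.8*m - 1.6884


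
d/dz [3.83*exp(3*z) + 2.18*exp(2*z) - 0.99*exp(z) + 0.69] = (11.49*exp(2*z) + 4.36*exp(z) - 0.99)*exp(z)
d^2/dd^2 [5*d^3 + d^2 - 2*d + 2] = 30*d + 2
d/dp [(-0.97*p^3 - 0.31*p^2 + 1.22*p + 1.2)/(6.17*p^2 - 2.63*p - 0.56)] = (-5.9849*p^4 + 5.1022*p^3 - 5.0825*p^2 - 14.4608*p + 2.4728)/(38.0689*p^4 - 32.4542*p^3 + 0.00649999999999817*p^2 + 2.9456*p + 0.3136)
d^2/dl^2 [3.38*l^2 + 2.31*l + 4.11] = 6.76000000000000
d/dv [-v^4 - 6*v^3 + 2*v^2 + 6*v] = -4*v^3 - 18*v^2 + 4*v + 6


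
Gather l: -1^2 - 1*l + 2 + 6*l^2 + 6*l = 6*l^2 + 5*l + 1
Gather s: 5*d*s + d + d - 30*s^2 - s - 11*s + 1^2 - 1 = 2*d - 30*s^2 + s*(5*d - 12)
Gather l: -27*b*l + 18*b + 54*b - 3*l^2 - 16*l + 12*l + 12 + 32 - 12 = 72*b - 3*l^2 + l*(-27*b - 4) + 32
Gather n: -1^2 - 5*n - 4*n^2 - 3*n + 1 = -4*n^2 - 8*n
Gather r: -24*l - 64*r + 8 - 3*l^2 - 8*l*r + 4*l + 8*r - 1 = -3*l^2 - 20*l + r*(-8*l - 56) + 7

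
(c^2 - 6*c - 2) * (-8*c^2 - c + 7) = -8*c^4 + 47*c^3 + 29*c^2 - 40*c - 14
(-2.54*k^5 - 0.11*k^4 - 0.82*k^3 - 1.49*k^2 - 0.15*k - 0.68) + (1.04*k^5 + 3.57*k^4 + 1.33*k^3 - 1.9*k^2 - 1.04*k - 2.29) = -1.5*k^5 + 3.46*k^4 + 0.51*k^3 - 3.39*k^2 - 1.19*k - 2.97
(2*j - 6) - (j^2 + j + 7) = -j^2 + j - 13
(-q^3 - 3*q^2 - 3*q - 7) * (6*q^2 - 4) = -6*q^5 - 18*q^4 - 14*q^3 - 30*q^2 + 12*q + 28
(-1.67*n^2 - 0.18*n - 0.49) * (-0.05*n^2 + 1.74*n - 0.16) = 0.0835*n^4 - 2.8968*n^3 - 0.0215*n^2 - 0.8238*n + 0.0784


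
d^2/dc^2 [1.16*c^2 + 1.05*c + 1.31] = 2.32000000000000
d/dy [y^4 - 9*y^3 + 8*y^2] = y*(4*y^2 - 27*y + 16)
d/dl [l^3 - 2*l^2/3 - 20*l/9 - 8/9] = 3*l^2 - 4*l/3 - 20/9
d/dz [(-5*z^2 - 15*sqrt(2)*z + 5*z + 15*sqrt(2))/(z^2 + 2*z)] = 15*(-z^2 + sqrt(2)*z^2 - 2*sqrt(2)*z - 2*sqrt(2))/(z^2*(z^2 + 4*z + 4))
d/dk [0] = 0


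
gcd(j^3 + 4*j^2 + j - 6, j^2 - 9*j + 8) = j - 1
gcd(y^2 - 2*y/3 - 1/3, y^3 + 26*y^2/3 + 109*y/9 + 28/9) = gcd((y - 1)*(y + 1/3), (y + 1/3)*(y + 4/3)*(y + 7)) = y + 1/3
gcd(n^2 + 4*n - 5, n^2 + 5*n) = n + 5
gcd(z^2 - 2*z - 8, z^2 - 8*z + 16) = z - 4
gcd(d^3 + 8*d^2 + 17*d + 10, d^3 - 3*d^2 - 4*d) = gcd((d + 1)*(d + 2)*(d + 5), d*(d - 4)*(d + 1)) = d + 1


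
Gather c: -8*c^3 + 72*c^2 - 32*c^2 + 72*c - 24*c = -8*c^3 + 40*c^2 + 48*c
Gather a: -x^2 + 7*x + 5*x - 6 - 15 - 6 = -x^2 + 12*x - 27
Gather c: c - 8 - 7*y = c - 7*y - 8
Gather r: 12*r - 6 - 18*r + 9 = 3 - 6*r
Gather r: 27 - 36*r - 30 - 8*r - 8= -44*r - 11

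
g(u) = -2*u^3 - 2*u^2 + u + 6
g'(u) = -6*u^2 - 4*u + 1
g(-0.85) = 4.93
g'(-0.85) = 0.07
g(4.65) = -233.68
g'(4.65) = -147.34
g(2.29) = -26.22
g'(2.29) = -39.62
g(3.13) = -71.79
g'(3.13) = -70.30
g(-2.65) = 26.52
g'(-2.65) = -30.54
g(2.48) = -34.33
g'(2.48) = -45.82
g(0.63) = 5.34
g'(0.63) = -3.90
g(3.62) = -111.46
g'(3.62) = -92.11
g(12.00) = -3726.00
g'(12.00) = -911.00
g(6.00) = -492.00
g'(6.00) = -239.00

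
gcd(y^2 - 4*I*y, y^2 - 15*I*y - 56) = 1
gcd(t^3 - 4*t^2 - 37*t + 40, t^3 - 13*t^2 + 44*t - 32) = t^2 - 9*t + 8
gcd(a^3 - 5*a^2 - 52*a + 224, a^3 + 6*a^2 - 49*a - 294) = a + 7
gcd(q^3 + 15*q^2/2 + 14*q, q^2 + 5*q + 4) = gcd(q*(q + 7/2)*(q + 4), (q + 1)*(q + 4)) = q + 4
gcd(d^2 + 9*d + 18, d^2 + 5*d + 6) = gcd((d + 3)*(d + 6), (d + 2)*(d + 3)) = d + 3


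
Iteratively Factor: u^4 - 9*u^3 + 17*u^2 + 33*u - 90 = (u - 3)*(u^3 - 6*u^2 - u + 30) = (u - 3)^2*(u^2 - 3*u - 10) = (u - 5)*(u - 3)^2*(u + 2)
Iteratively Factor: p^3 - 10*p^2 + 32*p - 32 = (p - 4)*(p^2 - 6*p + 8) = (p - 4)^2*(p - 2)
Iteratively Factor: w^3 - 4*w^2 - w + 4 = (w + 1)*(w^2 - 5*w + 4) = (w - 1)*(w + 1)*(w - 4)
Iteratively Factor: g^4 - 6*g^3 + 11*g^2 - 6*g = (g - 2)*(g^3 - 4*g^2 + 3*g) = (g - 2)*(g - 1)*(g^2 - 3*g) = (g - 3)*(g - 2)*(g - 1)*(g)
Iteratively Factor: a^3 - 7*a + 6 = (a + 3)*(a^2 - 3*a + 2) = (a - 1)*(a + 3)*(a - 2)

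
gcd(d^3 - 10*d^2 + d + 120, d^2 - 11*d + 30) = d - 5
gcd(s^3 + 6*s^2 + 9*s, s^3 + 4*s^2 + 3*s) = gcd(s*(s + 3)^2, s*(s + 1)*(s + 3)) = s^2 + 3*s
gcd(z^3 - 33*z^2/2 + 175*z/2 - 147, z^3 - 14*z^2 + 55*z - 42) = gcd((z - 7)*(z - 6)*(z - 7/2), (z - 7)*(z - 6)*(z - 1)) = z^2 - 13*z + 42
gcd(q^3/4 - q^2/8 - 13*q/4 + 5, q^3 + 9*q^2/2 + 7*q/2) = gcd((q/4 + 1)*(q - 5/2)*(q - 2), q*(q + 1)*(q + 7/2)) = 1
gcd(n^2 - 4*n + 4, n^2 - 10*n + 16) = n - 2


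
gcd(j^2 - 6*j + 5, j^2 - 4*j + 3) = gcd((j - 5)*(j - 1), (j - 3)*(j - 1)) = j - 1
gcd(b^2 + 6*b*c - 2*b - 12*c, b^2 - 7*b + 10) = b - 2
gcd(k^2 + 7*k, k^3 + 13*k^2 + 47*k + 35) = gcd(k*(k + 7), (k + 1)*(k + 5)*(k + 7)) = k + 7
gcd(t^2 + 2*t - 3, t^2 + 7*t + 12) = t + 3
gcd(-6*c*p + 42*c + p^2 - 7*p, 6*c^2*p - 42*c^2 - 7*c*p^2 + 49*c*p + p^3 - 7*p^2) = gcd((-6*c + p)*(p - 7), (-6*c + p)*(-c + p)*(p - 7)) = -6*c*p + 42*c + p^2 - 7*p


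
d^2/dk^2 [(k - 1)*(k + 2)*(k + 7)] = 6*k + 16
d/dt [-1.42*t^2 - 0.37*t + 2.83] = -2.84*t - 0.37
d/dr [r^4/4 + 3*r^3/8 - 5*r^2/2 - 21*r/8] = r^3 + 9*r^2/8 - 5*r - 21/8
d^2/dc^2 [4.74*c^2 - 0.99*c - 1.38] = 9.48000000000000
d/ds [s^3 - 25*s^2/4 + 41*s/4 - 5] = 3*s^2 - 25*s/2 + 41/4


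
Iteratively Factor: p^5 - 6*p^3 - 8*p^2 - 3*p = (p + 1)*(p^4 - p^3 - 5*p^2 - 3*p) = p*(p + 1)*(p^3 - p^2 - 5*p - 3) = p*(p + 1)^2*(p^2 - 2*p - 3) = p*(p + 1)^3*(p - 3)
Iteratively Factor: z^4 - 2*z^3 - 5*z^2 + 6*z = (z)*(z^3 - 2*z^2 - 5*z + 6) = z*(z + 2)*(z^2 - 4*z + 3) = z*(z - 3)*(z + 2)*(z - 1)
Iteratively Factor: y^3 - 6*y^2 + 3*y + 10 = (y + 1)*(y^2 - 7*y + 10) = (y - 5)*(y + 1)*(y - 2)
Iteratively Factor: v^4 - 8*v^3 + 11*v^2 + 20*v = (v)*(v^3 - 8*v^2 + 11*v + 20) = v*(v - 4)*(v^2 - 4*v - 5) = v*(v - 4)*(v + 1)*(v - 5)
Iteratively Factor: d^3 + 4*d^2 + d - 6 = (d + 3)*(d^2 + d - 2) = (d + 2)*(d + 3)*(d - 1)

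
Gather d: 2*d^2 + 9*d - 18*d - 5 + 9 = 2*d^2 - 9*d + 4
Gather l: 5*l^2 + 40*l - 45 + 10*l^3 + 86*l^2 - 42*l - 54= 10*l^3 + 91*l^2 - 2*l - 99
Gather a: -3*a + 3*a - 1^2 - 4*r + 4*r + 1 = 0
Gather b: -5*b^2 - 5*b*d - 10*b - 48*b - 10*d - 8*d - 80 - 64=-5*b^2 + b*(-5*d - 58) - 18*d - 144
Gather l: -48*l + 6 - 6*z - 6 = -48*l - 6*z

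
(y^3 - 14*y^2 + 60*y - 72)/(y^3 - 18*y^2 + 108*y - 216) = (y - 2)/(y - 6)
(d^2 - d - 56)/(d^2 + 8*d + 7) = (d - 8)/(d + 1)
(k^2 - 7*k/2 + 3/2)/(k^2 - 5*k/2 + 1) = (k - 3)/(k - 2)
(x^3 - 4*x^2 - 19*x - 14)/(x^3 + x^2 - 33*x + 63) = (x^3 - 4*x^2 - 19*x - 14)/(x^3 + x^2 - 33*x + 63)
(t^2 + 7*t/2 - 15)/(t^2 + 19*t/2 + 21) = (2*t - 5)/(2*t + 7)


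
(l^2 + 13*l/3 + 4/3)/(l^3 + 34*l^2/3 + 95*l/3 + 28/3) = 1/(l + 7)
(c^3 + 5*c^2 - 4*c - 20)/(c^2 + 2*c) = c + 3 - 10/c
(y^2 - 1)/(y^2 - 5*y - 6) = (y - 1)/(y - 6)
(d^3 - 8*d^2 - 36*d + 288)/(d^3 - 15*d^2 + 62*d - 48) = (d + 6)/(d - 1)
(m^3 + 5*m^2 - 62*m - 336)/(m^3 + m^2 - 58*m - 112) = (m + 6)/(m + 2)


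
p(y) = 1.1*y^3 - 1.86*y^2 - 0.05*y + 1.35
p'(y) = 3.3*y^2 - 3.72*y - 0.05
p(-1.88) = -12.44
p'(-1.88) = 18.61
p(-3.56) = -71.67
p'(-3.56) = 55.02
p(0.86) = 0.63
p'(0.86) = -0.81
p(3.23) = 18.85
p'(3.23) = 22.36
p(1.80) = 1.65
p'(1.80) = 3.95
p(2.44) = 6.13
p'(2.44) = 10.52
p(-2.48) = -26.74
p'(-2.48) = 29.47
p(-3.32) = -59.24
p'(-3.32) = 48.67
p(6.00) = 171.69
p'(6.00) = 96.43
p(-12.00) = -2166.69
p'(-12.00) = 519.79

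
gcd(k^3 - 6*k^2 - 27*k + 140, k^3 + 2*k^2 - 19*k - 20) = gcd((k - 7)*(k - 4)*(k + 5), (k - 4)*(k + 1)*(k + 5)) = k^2 + k - 20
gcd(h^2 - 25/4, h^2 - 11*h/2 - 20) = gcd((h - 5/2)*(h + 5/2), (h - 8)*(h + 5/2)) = h + 5/2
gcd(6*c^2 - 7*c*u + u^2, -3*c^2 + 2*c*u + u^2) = -c + u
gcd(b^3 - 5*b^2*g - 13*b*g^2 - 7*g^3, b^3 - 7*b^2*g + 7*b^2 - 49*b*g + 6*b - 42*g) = b - 7*g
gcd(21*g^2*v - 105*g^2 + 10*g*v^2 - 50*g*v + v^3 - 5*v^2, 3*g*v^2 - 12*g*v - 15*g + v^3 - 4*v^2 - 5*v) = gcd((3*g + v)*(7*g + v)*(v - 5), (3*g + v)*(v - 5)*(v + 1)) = 3*g*v - 15*g + v^2 - 5*v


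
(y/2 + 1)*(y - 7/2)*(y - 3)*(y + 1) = y^4/2 - 7*y^3/4 - 7*y^2/2 + 37*y/4 + 21/2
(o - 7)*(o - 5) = o^2 - 12*o + 35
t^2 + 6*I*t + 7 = (t - I)*(t + 7*I)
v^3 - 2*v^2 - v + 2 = (v - 2)*(v - 1)*(v + 1)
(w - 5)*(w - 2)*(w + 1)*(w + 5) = w^4 - w^3 - 27*w^2 + 25*w + 50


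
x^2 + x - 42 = (x - 6)*(x + 7)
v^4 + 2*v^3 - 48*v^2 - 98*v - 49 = (v - 7)*(v + 1)^2*(v + 7)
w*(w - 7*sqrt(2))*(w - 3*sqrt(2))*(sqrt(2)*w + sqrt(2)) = sqrt(2)*w^4 - 20*w^3 + sqrt(2)*w^3 - 20*w^2 + 42*sqrt(2)*w^2 + 42*sqrt(2)*w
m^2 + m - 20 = (m - 4)*(m + 5)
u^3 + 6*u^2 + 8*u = u*(u + 2)*(u + 4)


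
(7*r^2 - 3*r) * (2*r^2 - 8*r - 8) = 14*r^4 - 62*r^3 - 32*r^2 + 24*r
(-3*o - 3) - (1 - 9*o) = 6*o - 4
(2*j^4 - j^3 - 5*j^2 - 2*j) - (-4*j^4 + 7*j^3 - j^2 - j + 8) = 6*j^4 - 8*j^3 - 4*j^2 - j - 8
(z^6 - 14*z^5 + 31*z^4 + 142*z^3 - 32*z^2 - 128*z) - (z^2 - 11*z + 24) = z^6 - 14*z^5 + 31*z^4 + 142*z^3 - 33*z^2 - 117*z - 24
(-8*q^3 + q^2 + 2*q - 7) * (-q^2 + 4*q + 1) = 8*q^5 - 33*q^4 - 6*q^3 + 16*q^2 - 26*q - 7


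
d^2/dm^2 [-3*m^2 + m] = -6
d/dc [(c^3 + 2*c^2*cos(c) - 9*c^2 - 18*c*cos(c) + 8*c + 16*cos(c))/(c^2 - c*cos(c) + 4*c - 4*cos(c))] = (-3*c^4*sin(c) + c^4 + 15*c^3*sin(c) - 2*c^3*cos(c) + 8*c^3 + 84*c^2*sin(c) - 2*c^2*cos(c)^2 + 23*c^2*cos(c) - 44*c^2 - 96*c*sin(c) - 16*c*cos(c)^2 + 40*c*cos(c) + 88*cos(c)^2 - 96*cos(c))/((c + 4)^2*(c - cos(c))^2)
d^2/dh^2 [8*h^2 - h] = 16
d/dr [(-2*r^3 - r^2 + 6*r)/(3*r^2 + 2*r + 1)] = 2*(-3*r^4 - 4*r^3 - 13*r^2 - r + 3)/(9*r^4 + 12*r^3 + 10*r^2 + 4*r + 1)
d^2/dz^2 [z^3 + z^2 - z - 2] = 6*z + 2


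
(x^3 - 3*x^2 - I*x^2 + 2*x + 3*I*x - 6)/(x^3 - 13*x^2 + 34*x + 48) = (x^3 - x^2*(3 + I) + x*(2 + 3*I) - 6)/(x^3 - 13*x^2 + 34*x + 48)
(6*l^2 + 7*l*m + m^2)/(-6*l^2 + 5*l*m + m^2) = (-l - m)/(l - m)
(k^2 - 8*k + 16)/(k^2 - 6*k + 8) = (k - 4)/(k - 2)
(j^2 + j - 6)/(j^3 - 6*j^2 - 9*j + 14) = (j^2 + j - 6)/(j^3 - 6*j^2 - 9*j + 14)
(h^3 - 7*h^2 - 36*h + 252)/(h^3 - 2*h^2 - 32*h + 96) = (h^2 - 13*h + 42)/(h^2 - 8*h + 16)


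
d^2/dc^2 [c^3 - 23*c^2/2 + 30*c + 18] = 6*c - 23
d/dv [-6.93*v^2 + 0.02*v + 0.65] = 0.02 - 13.86*v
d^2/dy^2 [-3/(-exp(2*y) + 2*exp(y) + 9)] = 6*((1 - 2*exp(y))*(-exp(2*y) + 2*exp(y) + 9) - 4*(1 - exp(y))^2*exp(y))*exp(y)/(-exp(2*y) + 2*exp(y) + 9)^3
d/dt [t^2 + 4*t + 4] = 2*t + 4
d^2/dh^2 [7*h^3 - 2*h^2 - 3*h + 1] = 42*h - 4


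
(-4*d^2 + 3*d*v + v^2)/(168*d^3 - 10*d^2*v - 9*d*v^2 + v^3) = (-d + v)/(42*d^2 - 13*d*v + v^2)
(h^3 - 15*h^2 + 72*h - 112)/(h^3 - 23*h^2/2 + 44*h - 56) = 2*(h - 7)/(2*h - 7)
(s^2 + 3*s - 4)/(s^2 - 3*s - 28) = (s - 1)/(s - 7)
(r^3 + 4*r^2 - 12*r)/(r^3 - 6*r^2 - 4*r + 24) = r*(r + 6)/(r^2 - 4*r - 12)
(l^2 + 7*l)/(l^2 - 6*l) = (l + 7)/(l - 6)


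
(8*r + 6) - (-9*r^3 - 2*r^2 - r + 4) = 9*r^3 + 2*r^2 + 9*r + 2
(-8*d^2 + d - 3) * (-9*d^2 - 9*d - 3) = 72*d^4 + 63*d^3 + 42*d^2 + 24*d + 9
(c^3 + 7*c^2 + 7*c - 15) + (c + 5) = c^3 + 7*c^2 + 8*c - 10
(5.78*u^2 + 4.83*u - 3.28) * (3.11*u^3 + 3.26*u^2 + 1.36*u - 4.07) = 17.9758*u^5 + 33.8641*u^4 + 13.4058*u^3 - 27.6486*u^2 - 24.1189*u + 13.3496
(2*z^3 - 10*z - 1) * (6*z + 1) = 12*z^4 + 2*z^3 - 60*z^2 - 16*z - 1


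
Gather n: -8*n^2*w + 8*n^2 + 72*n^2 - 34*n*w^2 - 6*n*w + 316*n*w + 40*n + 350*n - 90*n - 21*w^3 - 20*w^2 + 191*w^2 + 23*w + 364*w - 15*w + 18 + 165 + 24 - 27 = n^2*(80 - 8*w) + n*(-34*w^2 + 310*w + 300) - 21*w^3 + 171*w^2 + 372*w + 180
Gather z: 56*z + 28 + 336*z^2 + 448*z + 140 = 336*z^2 + 504*z + 168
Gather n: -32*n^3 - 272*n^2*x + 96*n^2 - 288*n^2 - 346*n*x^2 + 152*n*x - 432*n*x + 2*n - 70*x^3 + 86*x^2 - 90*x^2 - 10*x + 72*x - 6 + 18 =-32*n^3 + n^2*(-272*x - 192) + n*(-346*x^2 - 280*x + 2) - 70*x^3 - 4*x^2 + 62*x + 12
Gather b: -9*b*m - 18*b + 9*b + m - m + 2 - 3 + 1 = b*(-9*m - 9)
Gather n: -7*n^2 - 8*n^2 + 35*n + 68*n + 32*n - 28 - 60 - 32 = -15*n^2 + 135*n - 120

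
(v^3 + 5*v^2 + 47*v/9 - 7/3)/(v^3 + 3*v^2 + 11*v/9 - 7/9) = (v + 3)/(v + 1)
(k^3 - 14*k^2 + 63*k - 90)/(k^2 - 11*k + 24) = (k^2 - 11*k + 30)/(k - 8)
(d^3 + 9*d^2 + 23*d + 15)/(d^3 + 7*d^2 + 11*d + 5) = (d + 3)/(d + 1)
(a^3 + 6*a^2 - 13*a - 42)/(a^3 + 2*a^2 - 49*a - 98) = (a - 3)/(a - 7)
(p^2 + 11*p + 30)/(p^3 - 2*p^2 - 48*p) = (p + 5)/(p*(p - 8))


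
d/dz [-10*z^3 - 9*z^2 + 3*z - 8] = -30*z^2 - 18*z + 3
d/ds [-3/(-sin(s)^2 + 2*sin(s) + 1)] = 6*(1 - sin(s))*cos(s)/(2*sin(s) + cos(s)^2)^2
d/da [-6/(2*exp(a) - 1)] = 12*exp(a)/(2*exp(a) - 1)^2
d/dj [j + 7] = 1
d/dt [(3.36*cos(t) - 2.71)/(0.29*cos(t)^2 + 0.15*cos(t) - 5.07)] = (0.9744*cos(t)^2 - 1.5718*cos(t) + 16.6287)*sin(t)/(0.0841*cos(t)^4 + 0.087*cos(t)^3 - 2.9181*cos(t)^2 - 1.521*cos(t) + 25.7049)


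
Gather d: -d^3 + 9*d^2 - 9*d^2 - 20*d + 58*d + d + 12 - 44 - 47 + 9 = -d^3 + 39*d - 70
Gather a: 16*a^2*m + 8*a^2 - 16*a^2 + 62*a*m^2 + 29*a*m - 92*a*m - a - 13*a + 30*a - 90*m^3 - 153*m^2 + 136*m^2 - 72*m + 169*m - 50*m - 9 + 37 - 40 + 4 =a^2*(16*m - 8) + a*(62*m^2 - 63*m + 16) - 90*m^3 - 17*m^2 + 47*m - 8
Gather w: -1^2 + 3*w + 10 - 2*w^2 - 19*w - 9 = -2*w^2 - 16*w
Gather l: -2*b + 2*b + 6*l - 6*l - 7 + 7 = 0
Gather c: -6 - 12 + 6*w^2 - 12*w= 6*w^2 - 12*w - 18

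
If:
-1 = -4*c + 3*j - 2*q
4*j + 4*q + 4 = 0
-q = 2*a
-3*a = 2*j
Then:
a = 2/7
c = 3/14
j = -3/7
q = -4/7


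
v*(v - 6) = v^2 - 6*v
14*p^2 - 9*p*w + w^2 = (-7*p + w)*(-2*p + w)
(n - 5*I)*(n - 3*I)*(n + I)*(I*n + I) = I*n^4 + 7*n^3 + I*n^3 + 7*n^2 - 7*I*n^2 + 15*n - 7*I*n + 15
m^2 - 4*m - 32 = (m - 8)*(m + 4)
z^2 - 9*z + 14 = (z - 7)*(z - 2)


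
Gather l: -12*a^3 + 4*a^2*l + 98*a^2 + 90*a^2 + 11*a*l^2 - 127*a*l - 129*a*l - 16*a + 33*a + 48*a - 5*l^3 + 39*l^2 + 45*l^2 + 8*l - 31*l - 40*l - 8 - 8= -12*a^3 + 188*a^2 + 65*a - 5*l^3 + l^2*(11*a + 84) + l*(4*a^2 - 256*a - 63) - 16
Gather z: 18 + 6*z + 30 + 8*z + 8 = 14*z + 56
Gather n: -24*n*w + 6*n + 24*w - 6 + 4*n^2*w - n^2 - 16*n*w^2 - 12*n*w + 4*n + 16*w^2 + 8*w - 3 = n^2*(4*w - 1) + n*(-16*w^2 - 36*w + 10) + 16*w^2 + 32*w - 9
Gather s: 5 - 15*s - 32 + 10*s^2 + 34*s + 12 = 10*s^2 + 19*s - 15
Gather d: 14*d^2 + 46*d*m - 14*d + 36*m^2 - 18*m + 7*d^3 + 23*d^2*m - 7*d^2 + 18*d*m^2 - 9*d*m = 7*d^3 + d^2*(23*m + 7) + d*(18*m^2 + 37*m - 14) + 36*m^2 - 18*m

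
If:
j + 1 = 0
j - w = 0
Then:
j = -1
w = -1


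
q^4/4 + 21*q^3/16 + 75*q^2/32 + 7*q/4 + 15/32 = (q/2 + 1/2)^2*(q + 3/4)*(q + 5/2)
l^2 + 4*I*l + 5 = (l - I)*(l + 5*I)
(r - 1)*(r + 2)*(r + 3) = r^3 + 4*r^2 + r - 6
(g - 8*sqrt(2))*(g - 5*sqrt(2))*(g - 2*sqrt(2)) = g^3 - 15*sqrt(2)*g^2 + 132*g - 160*sqrt(2)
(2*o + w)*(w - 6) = 2*o*w - 12*o + w^2 - 6*w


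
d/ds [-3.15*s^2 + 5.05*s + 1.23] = 5.05 - 6.3*s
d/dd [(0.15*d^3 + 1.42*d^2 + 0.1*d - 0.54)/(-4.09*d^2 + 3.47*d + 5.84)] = (-0.6135*d^4 + 1.041*d^3 + 7.9644*d^2 + 12.1684*d + 2.4578)/(16.7281*d^4 - 28.3846*d^3 - 35.7303*d^2 + 40.5296*d + 34.1056)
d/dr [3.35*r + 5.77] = 3.35000000000000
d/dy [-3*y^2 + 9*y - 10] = 9 - 6*y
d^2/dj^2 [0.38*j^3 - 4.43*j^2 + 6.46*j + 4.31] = 2.28*j - 8.86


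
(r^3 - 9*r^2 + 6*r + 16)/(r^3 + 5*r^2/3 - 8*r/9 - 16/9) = 9*(r^3 - 9*r^2 + 6*r + 16)/(9*r^3 + 15*r^2 - 8*r - 16)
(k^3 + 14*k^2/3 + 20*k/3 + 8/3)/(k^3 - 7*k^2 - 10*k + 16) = (3*k^2 + 8*k + 4)/(3*(k^2 - 9*k + 8))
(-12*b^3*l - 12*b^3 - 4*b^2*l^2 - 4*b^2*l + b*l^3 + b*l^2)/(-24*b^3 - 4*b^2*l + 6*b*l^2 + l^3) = b*(6*b*l + 6*b - l^2 - l)/(12*b^2 - 4*b*l - l^2)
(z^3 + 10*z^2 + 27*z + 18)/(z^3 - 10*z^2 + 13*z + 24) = (z^2 + 9*z + 18)/(z^2 - 11*z + 24)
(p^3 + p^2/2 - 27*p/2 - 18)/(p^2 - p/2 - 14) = (2*p^2 + 9*p + 9)/(2*p + 7)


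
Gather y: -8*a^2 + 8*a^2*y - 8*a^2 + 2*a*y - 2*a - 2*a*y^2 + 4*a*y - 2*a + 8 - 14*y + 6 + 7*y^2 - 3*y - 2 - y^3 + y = -16*a^2 - 4*a - y^3 + y^2*(7 - 2*a) + y*(8*a^2 + 6*a - 16) + 12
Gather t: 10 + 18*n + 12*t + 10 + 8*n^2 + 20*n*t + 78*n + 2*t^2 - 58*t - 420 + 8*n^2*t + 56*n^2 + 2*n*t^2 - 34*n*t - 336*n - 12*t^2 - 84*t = 64*n^2 - 240*n + t^2*(2*n - 10) + t*(8*n^2 - 14*n - 130) - 400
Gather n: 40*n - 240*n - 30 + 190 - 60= 100 - 200*n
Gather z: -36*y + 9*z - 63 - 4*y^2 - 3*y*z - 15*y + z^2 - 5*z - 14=-4*y^2 - 51*y + z^2 + z*(4 - 3*y) - 77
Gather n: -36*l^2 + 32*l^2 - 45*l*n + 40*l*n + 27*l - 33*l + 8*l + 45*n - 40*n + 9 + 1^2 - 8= -4*l^2 + 2*l + n*(5 - 5*l) + 2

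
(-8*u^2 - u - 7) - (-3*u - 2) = -8*u^2 + 2*u - 5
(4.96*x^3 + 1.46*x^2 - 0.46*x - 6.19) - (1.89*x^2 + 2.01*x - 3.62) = 4.96*x^3 - 0.43*x^2 - 2.47*x - 2.57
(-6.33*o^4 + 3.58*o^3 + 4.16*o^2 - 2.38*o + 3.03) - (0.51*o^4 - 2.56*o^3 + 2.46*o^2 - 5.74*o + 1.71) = -6.84*o^4 + 6.14*o^3 + 1.7*o^2 + 3.36*o + 1.32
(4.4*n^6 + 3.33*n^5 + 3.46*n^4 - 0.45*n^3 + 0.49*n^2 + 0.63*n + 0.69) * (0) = 0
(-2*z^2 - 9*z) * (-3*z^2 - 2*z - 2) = 6*z^4 + 31*z^3 + 22*z^2 + 18*z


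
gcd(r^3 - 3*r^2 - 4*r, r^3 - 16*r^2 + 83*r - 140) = r - 4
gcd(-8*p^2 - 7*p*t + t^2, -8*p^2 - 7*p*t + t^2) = 8*p^2 + 7*p*t - t^2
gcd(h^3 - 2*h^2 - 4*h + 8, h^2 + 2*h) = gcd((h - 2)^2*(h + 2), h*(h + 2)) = h + 2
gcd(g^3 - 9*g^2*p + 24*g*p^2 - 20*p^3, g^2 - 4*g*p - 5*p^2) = -g + 5*p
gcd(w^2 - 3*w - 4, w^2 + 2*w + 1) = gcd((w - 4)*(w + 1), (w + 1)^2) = w + 1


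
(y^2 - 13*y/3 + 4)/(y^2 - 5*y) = (y^2 - 13*y/3 + 4)/(y*(y - 5))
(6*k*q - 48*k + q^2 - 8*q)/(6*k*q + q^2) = (q - 8)/q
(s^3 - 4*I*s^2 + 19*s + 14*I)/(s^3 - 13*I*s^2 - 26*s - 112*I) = (s + I)/(s - 8*I)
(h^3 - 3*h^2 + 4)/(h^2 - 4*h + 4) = h + 1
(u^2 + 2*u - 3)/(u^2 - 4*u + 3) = (u + 3)/(u - 3)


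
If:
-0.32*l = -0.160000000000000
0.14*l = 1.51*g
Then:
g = 0.05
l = 0.50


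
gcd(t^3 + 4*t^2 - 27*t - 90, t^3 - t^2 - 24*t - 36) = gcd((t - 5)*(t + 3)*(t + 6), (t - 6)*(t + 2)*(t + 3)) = t + 3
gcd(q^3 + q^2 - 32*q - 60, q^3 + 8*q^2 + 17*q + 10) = q^2 + 7*q + 10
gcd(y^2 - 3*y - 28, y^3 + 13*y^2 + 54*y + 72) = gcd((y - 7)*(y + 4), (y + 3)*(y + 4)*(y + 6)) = y + 4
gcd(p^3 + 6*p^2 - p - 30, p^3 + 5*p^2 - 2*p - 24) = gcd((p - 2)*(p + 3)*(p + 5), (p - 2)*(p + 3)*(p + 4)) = p^2 + p - 6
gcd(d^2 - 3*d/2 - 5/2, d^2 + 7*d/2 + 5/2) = d + 1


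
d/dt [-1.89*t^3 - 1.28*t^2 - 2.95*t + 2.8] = -5.67*t^2 - 2.56*t - 2.95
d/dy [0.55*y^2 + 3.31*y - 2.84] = 1.1*y + 3.31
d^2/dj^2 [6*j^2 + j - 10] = 12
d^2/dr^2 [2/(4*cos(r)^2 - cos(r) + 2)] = 2*(64*sin(r)^4 - sin(r)^2 + 17*cos(r) - 3*cos(3*r) - 49)/(4*sin(r)^2 + cos(r) - 6)^3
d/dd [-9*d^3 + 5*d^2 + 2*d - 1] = -27*d^2 + 10*d + 2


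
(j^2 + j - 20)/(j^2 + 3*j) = (j^2 + j - 20)/(j*(j + 3))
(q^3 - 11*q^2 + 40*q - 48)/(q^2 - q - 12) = (q^2 - 7*q + 12)/(q + 3)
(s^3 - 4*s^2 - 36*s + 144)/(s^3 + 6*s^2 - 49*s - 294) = (s^2 - 10*s + 24)/(s^2 - 49)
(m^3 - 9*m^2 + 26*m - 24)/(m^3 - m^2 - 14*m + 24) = (m - 4)/(m + 4)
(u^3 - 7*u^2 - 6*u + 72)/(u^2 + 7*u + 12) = (u^2 - 10*u + 24)/(u + 4)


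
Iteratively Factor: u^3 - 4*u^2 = (u)*(u^2 - 4*u) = u^2*(u - 4)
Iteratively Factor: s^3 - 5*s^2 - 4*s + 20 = (s - 2)*(s^2 - 3*s - 10) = (s - 5)*(s - 2)*(s + 2)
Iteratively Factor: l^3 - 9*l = (l)*(l^2 - 9) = l*(l - 3)*(l + 3)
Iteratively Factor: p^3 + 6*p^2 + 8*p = (p + 2)*(p^2 + 4*p) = (p + 2)*(p + 4)*(p)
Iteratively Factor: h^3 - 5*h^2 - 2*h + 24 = (h - 3)*(h^2 - 2*h - 8) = (h - 4)*(h - 3)*(h + 2)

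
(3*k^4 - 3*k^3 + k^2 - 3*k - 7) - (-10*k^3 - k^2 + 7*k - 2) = 3*k^4 + 7*k^3 + 2*k^2 - 10*k - 5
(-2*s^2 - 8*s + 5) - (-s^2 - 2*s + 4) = -s^2 - 6*s + 1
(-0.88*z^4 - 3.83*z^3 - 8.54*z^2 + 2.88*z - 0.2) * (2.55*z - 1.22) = -2.244*z^5 - 8.6929*z^4 - 17.1044*z^3 + 17.7628*z^2 - 4.0236*z + 0.244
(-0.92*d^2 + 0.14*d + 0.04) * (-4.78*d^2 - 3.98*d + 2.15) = 4.3976*d^4 + 2.9924*d^3 - 2.7264*d^2 + 0.1418*d + 0.086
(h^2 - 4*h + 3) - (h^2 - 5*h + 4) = h - 1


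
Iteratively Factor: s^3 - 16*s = (s - 4)*(s^2 + 4*s) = (s - 4)*(s + 4)*(s)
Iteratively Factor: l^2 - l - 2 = (l + 1)*(l - 2)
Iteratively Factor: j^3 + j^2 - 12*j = (j)*(j^2 + j - 12) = j*(j - 3)*(j + 4)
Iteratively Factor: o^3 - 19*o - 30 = (o + 3)*(o^2 - 3*o - 10) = (o + 2)*(o + 3)*(o - 5)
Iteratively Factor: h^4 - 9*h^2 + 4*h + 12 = (h + 1)*(h^3 - h^2 - 8*h + 12) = (h + 1)*(h + 3)*(h^2 - 4*h + 4) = (h - 2)*(h + 1)*(h + 3)*(h - 2)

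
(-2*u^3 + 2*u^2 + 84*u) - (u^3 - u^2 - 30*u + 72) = -3*u^3 + 3*u^2 + 114*u - 72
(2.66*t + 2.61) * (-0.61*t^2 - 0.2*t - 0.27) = -1.6226*t^3 - 2.1241*t^2 - 1.2402*t - 0.7047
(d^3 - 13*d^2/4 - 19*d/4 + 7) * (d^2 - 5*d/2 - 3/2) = d^5 - 23*d^4/4 + 15*d^3/8 + 95*d^2/4 - 83*d/8 - 21/2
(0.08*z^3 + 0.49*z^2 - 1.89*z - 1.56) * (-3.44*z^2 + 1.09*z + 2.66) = -0.2752*z^5 - 1.5984*z^4 + 7.2485*z^3 + 4.6097*z^2 - 6.7278*z - 4.1496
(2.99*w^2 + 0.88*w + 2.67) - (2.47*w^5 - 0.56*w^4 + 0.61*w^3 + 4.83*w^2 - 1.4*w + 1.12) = -2.47*w^5 + 0.56*w^4 - 0.61*w^3 - 1.84*w^2 + 2.28*w + 1.55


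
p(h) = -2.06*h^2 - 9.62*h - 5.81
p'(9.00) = -46.70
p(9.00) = -259.25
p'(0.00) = -9.62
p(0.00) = -5.81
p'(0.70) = -12.50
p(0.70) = -13.55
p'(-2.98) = 2.66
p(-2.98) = 4.56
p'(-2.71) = 1.55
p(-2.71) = 5.13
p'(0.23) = -10.57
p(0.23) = -8.13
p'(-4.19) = 7.64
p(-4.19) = -1.67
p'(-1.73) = -2.49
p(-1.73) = 4.67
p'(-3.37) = 4.26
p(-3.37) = 3.21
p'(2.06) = -18.11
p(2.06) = -34.37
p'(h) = -4.12*h - 9.62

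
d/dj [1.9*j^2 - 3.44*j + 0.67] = 3.8*j - 3.44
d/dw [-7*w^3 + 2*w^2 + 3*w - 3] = -21*w^2 + 4*w + 3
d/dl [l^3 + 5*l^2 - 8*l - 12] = 3*l^2 + 10*l - 8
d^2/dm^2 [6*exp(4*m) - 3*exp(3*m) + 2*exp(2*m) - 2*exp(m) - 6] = (96*exp(3*m) - 27*exp(2*m) + 8*exp(m) - 2)*exp(m)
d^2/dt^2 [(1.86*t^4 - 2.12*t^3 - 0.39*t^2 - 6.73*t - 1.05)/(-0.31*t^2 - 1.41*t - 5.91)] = (-0.357492*t^6 - 4.878036*t^5 - 42.633432*t^4 - 246.379048*t^3 - 677.279844*t^2 + 373.058964*t - 84.592008)/(0.029791*t^6 + 0.406503*t^5 + 3.552786*t^4 + 18.302787*t^3 + 67.732146*t^2 + 147.745863*t + 206.425071)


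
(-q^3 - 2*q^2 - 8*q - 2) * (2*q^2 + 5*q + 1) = -2*q^5 - 9*q^4 - 27*q^3 - 46*q^2 - 18*q - 2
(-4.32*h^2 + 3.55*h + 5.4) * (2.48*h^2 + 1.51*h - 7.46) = -10.7136*h^4 + 2.2808*h^3 + 50.9797*h^2 - 18.329*h - 40.284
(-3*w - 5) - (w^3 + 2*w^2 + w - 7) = -w^3 - 2*w^2 - 4*w + 2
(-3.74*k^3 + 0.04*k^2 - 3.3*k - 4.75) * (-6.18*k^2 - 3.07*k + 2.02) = 23.1132*k^5 + 11.2346*k^4 + 12.7164*k^3 + 39.5668*k^2 + 7.9165*k - 9.595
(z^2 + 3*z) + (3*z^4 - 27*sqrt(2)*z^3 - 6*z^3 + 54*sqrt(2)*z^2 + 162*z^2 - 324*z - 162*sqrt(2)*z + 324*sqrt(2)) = 3*z^4 - 27*sqrt(2)*z^3 - 6*z^3 + 54*sqrt(2)*z^2 + 163*z^2 - 321*z - 162*sqrt(2)*z + 324*sqrt(2)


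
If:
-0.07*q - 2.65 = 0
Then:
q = -37.86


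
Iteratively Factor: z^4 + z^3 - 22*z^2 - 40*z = (z - 5)*(z^3 + 6*z^2 + 8*z) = z*(z - 5)*(z^2 + 6*z + 8) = z*(z - 5)*(z + 4)*(z + 2)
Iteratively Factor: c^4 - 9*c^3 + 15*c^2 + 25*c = (c)*(c^3 - 9*c^2 + 15*c + 25) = c*(c - 5)*(c^2 - 4*c - 5) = c*(c - 5)*(c + 1)*(c - 5)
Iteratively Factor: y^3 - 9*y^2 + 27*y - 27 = (y - 3)*(y^2 - 6*y + 9) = (y - 3)^2*(y - 3)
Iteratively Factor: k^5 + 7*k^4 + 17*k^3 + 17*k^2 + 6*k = (k)*(k^4 + 7*k^3 + 17*k^2 + 17*k + 6) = k*(k + 1)*(k^3 + 6*k^2 + 11*k + 6) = k*(k + 1)*(k + 3)*(k^2 + 3*k + 2) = k*(k + 1)*(k + 2)*(k + 3)*(k + 1)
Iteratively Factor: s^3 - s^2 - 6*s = (s - 3)*(s^2 + 2*s) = s*(s - 3)*(s + 2)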